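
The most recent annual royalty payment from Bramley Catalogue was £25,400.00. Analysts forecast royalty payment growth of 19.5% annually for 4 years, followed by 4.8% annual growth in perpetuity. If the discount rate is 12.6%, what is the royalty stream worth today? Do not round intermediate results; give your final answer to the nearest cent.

D_1 = 30353.00000
D_2 = 36271.83500
D_3 = 43344.84282
D_4 = 51797.08718
Terminal value at year 4: TV = D_4×(1+g_2)/(r−g_2) = 54283.34736/0.078 = 695940.35077
P_0 = D_1/(1+r)^1 + D_2/(1+r)^2 + D_3/(1+r)^3 + D_4/(1+r)^4 + TV/(1+r)^4
    = 26956.48313 + 28608.34577 + 30361.43268 + 32221.94676 + 432930.77181 = 551078.98014

£551078.98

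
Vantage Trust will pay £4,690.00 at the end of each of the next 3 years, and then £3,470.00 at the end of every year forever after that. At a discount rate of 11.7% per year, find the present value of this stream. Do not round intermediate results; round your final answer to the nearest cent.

PV of 3-year annuity: £4,690.00 × [1 − (1+0.117)^−3] / 0.117 = 11322.91512
Perpetuity value at year 3: £3,470.00 / 0.117 = 29658.11966
PV of perpetuity: 29658.11966 / (1+0.117)^3 = 21280.61103
Total PV = 11322.91512 + 21280.61103 = 32603.52615

£32603.53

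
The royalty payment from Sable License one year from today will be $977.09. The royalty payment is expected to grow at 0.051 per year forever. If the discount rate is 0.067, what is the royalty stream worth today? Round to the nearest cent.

Growing perpetuity: P = D₁ / (r − g) = $977.0900 / (0.067 − 0.051) = $61,068.13

$61068.13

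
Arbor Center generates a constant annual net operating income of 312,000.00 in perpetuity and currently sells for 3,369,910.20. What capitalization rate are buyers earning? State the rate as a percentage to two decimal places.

9.26%

P = C/r ⇒ r = C/P = 312,000.00/3,369,910.20 = 0.092584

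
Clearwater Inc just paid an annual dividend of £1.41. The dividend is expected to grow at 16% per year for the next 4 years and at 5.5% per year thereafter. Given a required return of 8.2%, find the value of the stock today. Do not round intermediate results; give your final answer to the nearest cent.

£79.52

D_1 = 1.63560
D_2 = 1.89730
D_3 = 2.20086
D_4 = 2.55300
Terminal value at year 4: TV = D_4×(1+g_2)/(r−g_2) = 2.69342/0.027 = 99.75617
P_0 = D_1/(1+r)^1 + D_2/(1+r)^2 + D_3/(1+r)^3 + D_4/(1+r)^4 + TV/(1+r)^4
    = 1.51165 + 1.62062 + 1.73745 + 1.86270 + 72.78313 = 79.51553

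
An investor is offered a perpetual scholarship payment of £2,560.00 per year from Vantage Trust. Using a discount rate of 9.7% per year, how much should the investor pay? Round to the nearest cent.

Level perpetuity: PV = C / r = £2,560.00 / 0.097 = £26,391.75

£26391.75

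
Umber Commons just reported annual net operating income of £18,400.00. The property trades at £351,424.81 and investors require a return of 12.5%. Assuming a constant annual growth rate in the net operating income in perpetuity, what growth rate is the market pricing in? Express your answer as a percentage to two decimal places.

6.90%

P = D₀(1+g)/(r−g) ⇒ P(r−g) = D₀(1+g) ⇒ g(P+D₀) = P·r − D₀
g = (P·r − D₀)/(P + D₀) = (£351,424.81×0.125 − £18,400.00) / (£351,424.81 + £18,400.00) = 0.069028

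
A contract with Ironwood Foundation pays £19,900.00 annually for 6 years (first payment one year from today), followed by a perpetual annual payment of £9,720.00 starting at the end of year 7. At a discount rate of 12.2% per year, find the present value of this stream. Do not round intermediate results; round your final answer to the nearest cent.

PV of 6-year annuity: £19,900.00 × [1 − (1+0.122)^−6] / 0.122 = 81355.65371
Perpetuity value at year 6: £9,720.00 / 0.122 = 79672.13115
PV of perpetuity: 79672.13115 / (1+0.122)^6 = 39934.59577
Total PV = 81355.65371 + 39934.59577 = 121290.24948

£121290.25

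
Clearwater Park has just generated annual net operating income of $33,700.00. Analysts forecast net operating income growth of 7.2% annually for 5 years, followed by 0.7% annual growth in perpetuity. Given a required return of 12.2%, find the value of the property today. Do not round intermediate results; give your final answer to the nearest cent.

D_1 = 36126.40000
D_2 = 38727.50080
D_3 = 41515.88086
D_4 = 44505.02428
D_5 = 47709.38603
Terminal value at year 5: TV = D_5×(1+g_2)/(r−g_2) = 48043.35173/0.115 = 417768.27591
P_0 = D_1/(1+r)^1 + D_2/(1+r)^2 + D_3/(1+r)^3 + D_4/(1+r)^4 + D_5/(1+r)^5 + TV/(1+r)^5
    = 32198.21747 + 30763.35929 + 29392.44310 + 28082.61944 + 26831.16581 + 234947.68667 = 382215.49178

$382215.49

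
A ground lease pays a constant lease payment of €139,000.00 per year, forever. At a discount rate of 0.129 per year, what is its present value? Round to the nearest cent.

Level perpetuity: PV = C / r = €139,000.00 / 0.129 = €1,077,519.38

€1077519.38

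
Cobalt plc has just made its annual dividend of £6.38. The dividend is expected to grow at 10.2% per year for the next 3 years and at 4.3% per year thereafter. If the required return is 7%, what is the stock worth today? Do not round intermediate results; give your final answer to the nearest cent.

£289.54

D_1 = 7.03076
D_2 = 7.74790
D_3 = 8.53818
Terminal value at year 3: TV = D_3×(1+g_2)/(r−g_2) = 8.90532/0.027 = 329.82685
P_0 = D_1/(1+r)^1 + D_2/(1+r)^2 + D_3/(1+r)^3 + TV/(1+r)^3
    = 6.57080 + 6.76731 + 6.96970 + 269.23696 = 289.54478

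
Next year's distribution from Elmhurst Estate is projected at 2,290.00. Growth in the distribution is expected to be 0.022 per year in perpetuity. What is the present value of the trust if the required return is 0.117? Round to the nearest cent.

Growing perpetuity: P = D₁ / (r − g) = 2,290.0000 / (0.117 − 0.022) = 24,105.26

24105.26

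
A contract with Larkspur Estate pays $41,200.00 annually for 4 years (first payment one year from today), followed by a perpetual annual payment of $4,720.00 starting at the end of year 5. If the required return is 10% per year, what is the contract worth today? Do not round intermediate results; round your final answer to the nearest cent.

PV of 4-year annuity: $41,200.00 × [1 − (1+0.1)^−4] / 0.1 = 130598.45639
Perpetuity value at year 4: $4,720.00 / 0.1 = 47200.00000
PV of perpetuity: 47200.00000 / (1+0.1)^4 = 32238.23509
Total PV = 130598.45639 + 32238.23509 = 162836.69148

$162836.69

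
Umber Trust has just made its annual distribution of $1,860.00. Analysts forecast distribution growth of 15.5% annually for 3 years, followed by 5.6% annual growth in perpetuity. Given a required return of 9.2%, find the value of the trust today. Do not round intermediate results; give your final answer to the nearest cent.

D_1 = 2148.30000
D_2 = 2481.28650
D_3 = 2865.88591
Terminal value at year 3: TV = D_3×(1+g_2)/(r−g_2) = 3026.37552/0.036 = 84065.98662
P_0 = D_1/(1+r)^1 + D_2/(1+r)^2 + D_3/(1+r)^3 + TV/(1+r)^3
    = 1967.30769 + 2080.80621 + 2200.85273 + 64558.34661 = 70807.31324

$70807.31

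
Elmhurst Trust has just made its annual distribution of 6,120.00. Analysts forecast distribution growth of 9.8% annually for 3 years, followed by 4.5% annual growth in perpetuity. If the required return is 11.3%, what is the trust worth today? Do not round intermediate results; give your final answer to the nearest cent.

D_1 = 6719.76000
D_2 = 7378.29648
D_3 = 8101.36954
Terminal value at year 3: TV = D_3×(1+g_2)/(r−g_2) = 8465.93116/0.068 = 124498.98771
P_0 = D_1/(1+r)^1 + D_2/(1+r)^2 + D_3/(1+r)^3 + TV/(1+r)^3
    = 6037.52022 + 5956.15202 + 5875.88043 + 90298.45658 = 108168.00924

108168.01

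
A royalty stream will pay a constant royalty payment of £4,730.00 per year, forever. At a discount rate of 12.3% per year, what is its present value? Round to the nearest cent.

£38455.28

Level perpetuity: PV = C / r = £4,730.00 / 0.123 = £38,455.28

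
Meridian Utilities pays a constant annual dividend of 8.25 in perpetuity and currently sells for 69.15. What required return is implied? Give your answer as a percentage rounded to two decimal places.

11.93%

P = C/r ⇒ r = C/P = 8.25/69.15 = 0.119306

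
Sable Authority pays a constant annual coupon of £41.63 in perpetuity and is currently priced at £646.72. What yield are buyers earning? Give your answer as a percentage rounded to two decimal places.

6.44%

P = C/r ⇒ r = C/P = £41.63/£646.72 = 0.064371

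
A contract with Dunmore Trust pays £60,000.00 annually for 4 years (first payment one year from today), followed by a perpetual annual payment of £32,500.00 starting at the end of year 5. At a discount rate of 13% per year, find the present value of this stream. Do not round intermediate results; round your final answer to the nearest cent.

£331797.96

PV of 4-year annuity: £60,000.00 × [1 − (1+0.13)^−4] / 0.13 = 178468.27953
Perpetuity value at year 4: £32,500.00 / 0.13 = 250000.00000
PV of perpetuity: 250000.00000 / (1+0.13)^4 = 153329.68192
Total PV = 178468.27953 + 153329.68192 = 331797.96145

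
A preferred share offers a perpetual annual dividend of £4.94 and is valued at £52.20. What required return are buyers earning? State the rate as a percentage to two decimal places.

9.46%

P = C/r ⇒ r = C/P = £4.94/£52.20 = 0.094636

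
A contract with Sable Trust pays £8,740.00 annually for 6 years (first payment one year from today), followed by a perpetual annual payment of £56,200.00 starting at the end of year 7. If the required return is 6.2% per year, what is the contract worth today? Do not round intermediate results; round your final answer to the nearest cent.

PV of 6-year annuity: £8,740.00 × [1 − (1+0.062)^−6] / 0.062 = 42708.67344
Perpetuity value at year 6: £56,200.00 / 0.062 = 906451.61290
PV of perpetuity: 906451.61290 / (1+0.062)^6 = 631826.04684
Total PV = 42708.67344 + 631826.04684 = 674534.72028

£674534.72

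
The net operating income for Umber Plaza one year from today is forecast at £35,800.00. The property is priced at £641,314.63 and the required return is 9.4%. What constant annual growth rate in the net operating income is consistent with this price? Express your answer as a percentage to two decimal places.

3.82%

P = D₁/(r−g) ⇒ g = r − D₁/P = 0.094 − £35,800.00/£641,314.63 = 0.038177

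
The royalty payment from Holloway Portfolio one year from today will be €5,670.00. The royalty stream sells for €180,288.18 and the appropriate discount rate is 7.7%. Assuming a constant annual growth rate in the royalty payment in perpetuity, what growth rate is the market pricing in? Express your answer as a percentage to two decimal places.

P = D₁/(r−g) ⇒ g = r − D₁/P = 0.077 − €5,670.00/€180,288.18 = 0.045550

4.56%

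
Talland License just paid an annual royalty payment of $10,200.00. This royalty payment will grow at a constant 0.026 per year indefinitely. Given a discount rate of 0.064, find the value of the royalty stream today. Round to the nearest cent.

$275400.00

D₁ = D₀ × (1 + g) = $10,200.00 × 1.026 = $10,465.2000
Growing perpetuity: P = D₁ / (r − g) = $10,465.2000 / (0.064 − 0.026) = $275,400.00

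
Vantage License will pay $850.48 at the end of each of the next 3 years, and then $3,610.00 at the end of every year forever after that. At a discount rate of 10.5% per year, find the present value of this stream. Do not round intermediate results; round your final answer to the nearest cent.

PV of 3-year annuity: $850.48 × [1 − (1+0.105)^−3] / 0.105 = 2096.53820
Perpetuity value at year 3: $3,610.00 / 0.105 = 34380.95238
PV of perpetuity: 34380.95238 / (1+0.105)^3 = 25481.85668
Total PV = 2096.53820 + 25481.85668 = 27578.39488

$27578.39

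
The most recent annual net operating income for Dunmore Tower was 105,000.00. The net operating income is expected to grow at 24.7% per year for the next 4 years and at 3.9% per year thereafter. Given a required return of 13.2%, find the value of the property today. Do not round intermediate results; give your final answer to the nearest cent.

D_1 = 130935.00000
D_2 = 163275.94500
D_3 = 203605.10341
D_4 = 253895.56396
Terminal value at year 4: TV = D_4×(1+g_2)/(r−g_2) = 263797.49095/0.093 = 2836532.16078
P_0 = D_1/(1+r)^1 + D_2/(1+r)^2 + D_3/(1+r)^3 + D_4/(1+r)^4 + TV/(1+r)^4
    = 115666.96113 + 127417.57997 + 140361.94543 + 154621.33035 + 1727436.15300 = 2265503.96988

2265503.97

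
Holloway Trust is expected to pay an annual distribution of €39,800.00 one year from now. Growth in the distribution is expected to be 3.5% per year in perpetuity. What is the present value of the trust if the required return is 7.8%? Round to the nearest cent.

€925581.40

Growing perpetuity: P = D₁ / (r − g) = €39,800.0000 / (0.078 − 0.035) = €925,581.40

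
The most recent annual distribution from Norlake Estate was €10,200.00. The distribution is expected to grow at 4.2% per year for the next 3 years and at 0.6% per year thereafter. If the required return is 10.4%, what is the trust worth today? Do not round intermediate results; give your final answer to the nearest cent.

€115327.48

D_1 = 10628.40000
D_2 = 11074.79280
D_3 = 11539.93410
Terminal value at year 3: TV = D_3×(1+g_2)/(r−g_2) = 11609.17370/0.098 = 118460.95614
P_0 = D_1/(1+r)^1 + D_2/(1+r)^2 + D_3/(1+r)^3 + TV/(1+r)^3
    = 9627.17391 + 9086.51741 + 8576.22386 + 88037.56327 = 115327.47844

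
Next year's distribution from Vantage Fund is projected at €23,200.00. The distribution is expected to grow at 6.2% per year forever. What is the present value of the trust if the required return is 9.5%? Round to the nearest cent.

Growing perpetuity: P = D₁ / (r − g) = €23,200.0000 / (0.095 − 0.062) = €703,030.30

€703030.30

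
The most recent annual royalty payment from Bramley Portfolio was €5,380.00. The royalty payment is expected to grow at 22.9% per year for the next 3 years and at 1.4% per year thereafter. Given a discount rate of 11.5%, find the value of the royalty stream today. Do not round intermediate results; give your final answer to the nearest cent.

D_1 = 6612.02000
D_2 = 8126.17258
D_3 = 9987.06610
Terminal value at year 3: TV = D_3×(1+g_2)/(r−g_2) = 10126.88503/0.101 = 100266.18838
P_0 = D_1/(1+r)^1 + D_2/(1+r)^2 + D_3/(1+r)^3 + TV/(1+r)^3
    = 5930.06278 + 6536.36516 + 7204.65721 + 72331.90503 = 92002.99018

€92002.99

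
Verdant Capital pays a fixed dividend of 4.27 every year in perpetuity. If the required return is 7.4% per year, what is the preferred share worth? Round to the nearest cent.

57.70

Level perpetuity: PV = C / r = 4.27 / 0.074 = 57.70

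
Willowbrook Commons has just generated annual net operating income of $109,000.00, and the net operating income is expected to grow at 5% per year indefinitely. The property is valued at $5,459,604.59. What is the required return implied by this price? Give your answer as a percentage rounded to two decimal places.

7.10%

D₁ = $109,000.00 × 1.05 = $114,450.0000
P = D₁/(r − g) ⇒ r = D₁/P + g = $114,450.0000/$5,459,604.59 + 0.05 = 0.020963 + 0.05 = 0.070963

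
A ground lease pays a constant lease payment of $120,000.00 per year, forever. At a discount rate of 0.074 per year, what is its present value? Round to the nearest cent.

$1621621.62

Level perpetuity: PV = C / r = $120,000.00 / 0.074 = $1,621,621.62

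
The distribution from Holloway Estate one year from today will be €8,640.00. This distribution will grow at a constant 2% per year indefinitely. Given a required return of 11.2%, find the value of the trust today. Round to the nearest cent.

Growing perpetuity: P = D₁ / (r − g) = €8,640.0000 / (0.112 − 0.02) = €93,913.04

€93913.04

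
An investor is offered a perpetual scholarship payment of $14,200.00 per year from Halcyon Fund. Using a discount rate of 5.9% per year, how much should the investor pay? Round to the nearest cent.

$240677.97

Level perpetuity: PV = C / r = $14,200.00 / 0.059 = $240,677.97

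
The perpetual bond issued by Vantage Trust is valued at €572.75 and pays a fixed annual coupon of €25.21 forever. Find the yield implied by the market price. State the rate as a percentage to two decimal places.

P = C/r ⇒ r = C/P = €25.21/€572.75 = 0.044016

4.40%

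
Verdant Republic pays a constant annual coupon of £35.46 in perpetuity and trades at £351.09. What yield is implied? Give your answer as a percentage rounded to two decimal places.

10.10%

P = C/r ⇒ r = C/P = £35.46/£351.09 = 0.101000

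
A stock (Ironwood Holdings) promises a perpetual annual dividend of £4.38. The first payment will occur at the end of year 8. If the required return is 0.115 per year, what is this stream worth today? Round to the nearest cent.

Value at end of year 7: C / r = £4.38 / 0.115 = £38.0870
Discount to today: PV = £38.0870 / (1 + 0.115)^7 = £38.0870 / 2.142516 = £17.78

£17.78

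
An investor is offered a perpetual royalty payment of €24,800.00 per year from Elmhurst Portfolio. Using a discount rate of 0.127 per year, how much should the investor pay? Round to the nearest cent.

Level perpetuity: PV = C / r = €24,800.00 / 0.127 = €195,275.59

€195275.59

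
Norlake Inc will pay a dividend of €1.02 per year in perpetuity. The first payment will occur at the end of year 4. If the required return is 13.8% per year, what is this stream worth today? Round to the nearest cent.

Value at end of year 3: C / r = €1.02 / 0.138 = €7.3913
Discount to today: PV = €7.3913 / (1 + 0.138)^3 = €7.3913 / 1.473760 = €5.02

€5.02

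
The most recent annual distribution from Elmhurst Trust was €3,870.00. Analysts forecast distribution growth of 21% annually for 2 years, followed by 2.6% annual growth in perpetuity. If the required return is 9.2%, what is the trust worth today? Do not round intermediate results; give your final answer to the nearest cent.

€82904.95

D_1 = 4682.70000
D_2 = 5666.06700
Terminal value at year 2: TV = D_2×(1+g_2)/(r−g_2) = 5813.38474/0.066 = 88081.58700
P_0 = D_1/(1+r)^1 + D_2/(1+r)^2 + TV/(1+r)^2
    = 4288.18681 + 4751.56231 + 73865.19593 = 82904.94505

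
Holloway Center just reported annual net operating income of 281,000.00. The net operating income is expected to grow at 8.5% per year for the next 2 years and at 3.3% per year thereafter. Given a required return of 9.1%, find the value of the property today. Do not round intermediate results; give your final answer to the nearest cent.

D_1 = 304885.00000
D_2 = 330800.22500
Terminal value at year 2: TV = D_2×(1+g_2)/(r−g_2) = 341716.63243/0.058 = 5891666.07629
P_0 = D_1/(1+r)^1 + D_2/(1+r)^2 + TV/(1+r)^2
    = 279454.62878 + 277917.75640 + 4949811.07511 = 5507183.46029

5507183.46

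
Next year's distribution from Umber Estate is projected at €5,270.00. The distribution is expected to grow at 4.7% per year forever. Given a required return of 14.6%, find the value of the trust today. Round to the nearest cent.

Growing perpetuity: P = D₁ / (r − g) = €5,270.0000 / (0.146 − 0.047) = €53,232.32

€53232.32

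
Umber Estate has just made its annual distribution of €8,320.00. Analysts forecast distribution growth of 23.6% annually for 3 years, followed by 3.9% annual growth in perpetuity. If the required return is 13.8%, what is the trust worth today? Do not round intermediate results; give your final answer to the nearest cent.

€141385.84

D_1 = 10283.52000
D_2 = 12710.43072
D_3 = 15710.09237
Terminal value at year 3: TV = D_3×(1+g_2)/(r−g_2) = 16322.78597/0.099 = 164876.62598
P_0 = D_1/(1+r)^1 + D_2/(1+r)^2 + D_3/(1+r)^3 + TV/(1+r)^3
    = 9036.48506 + 9814.67095 + 10659.87108 + 111874.80860 = 141385.83569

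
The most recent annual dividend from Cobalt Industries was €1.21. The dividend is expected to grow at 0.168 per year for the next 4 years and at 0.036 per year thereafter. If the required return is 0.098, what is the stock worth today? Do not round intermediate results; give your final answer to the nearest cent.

€31.55

D_1 = 1.41328
D_2 = 1.65071
D_3 = 1.92803
D_4 = 2.25194
Terminal value at year 4: TV = D_4×(1+g_2)/(r−g_2) = 2.33301/0.062 = 37.62918
P_0 = D_1/(1+r)^1 + D_2/(1+r)^2 + D_3/(1+r)^3 + D_4/(1+r)^4 + TV/(1+r)^4
    = 1.28714 + 1.36920 + 1.45649 + 1.54934 + 25.88901 = 31.55118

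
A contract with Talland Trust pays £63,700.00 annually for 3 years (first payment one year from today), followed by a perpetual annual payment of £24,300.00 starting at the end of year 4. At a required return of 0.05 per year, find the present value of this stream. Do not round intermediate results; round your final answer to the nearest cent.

PV of 3-year annuity: £63,700.00 × [1 − (1+0.05)^−3] / 0.05 = 173470.89947
Perpetuity value at year 3: £24,300.00 / 0.05 = 486000.00000
PV of perpetuity: 486000.00000 / (1+0.05)^3 = 419825.07289
Total PV = 173470.89947 + 419825.07289 = 593295.97236

£593295.97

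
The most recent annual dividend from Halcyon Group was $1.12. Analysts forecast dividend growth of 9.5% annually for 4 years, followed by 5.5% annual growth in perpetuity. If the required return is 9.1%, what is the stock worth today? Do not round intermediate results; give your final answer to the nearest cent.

D_1 = 1.22640
D_2 = 1.34291
D_3 = 1.47048
D_4 = 1.61018
Terminal value at year 4: TV = D_4×(1+g_2)/(r−g_2) = 1.69874/0.036 = 47.18723
P_0 = D_1/(1+r)^1 + D_2/(1+r)^2 + D_3/(1+r)^3 + D_4/(1+r)^4 + TV/(1+r)^4
    = 1.12411 + 1.12823 + 1.13236 + 1.13652 + 33.30623 = 37.82744

$37.83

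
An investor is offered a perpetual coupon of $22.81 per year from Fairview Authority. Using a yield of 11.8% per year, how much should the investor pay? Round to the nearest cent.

Level perpetuity: PV = C / r = $22.81 / 0.118 = $193.31

$193.31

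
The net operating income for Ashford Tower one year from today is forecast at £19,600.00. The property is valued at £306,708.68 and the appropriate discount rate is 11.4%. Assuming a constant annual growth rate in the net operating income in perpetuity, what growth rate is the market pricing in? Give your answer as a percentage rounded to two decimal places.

P = D₁/(r−g) ⇒ g = r − D₁/P = 0.114 − £19,600.00/£306,708.68 = 0.050096

5.01%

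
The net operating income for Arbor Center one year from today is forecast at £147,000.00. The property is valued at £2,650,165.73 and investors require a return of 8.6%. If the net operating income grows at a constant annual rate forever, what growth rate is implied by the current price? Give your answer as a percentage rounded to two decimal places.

3.05%

P = D₁/(r−g) ⇒ g = r − D₁/P = 0.086 − £147,000.00/£2,650,165.73 = 0.030532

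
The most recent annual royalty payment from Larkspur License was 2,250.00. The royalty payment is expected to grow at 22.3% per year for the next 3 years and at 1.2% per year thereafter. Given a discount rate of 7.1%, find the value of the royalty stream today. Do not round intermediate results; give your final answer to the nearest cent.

D_1 = 2751.75000
D_2 = 3365.39025
D_3 = 4115.87228
Terminal value at year 3: TV = D_3×(1+g_2)/(r−g_2) = 4165.26274/0.059 = 70597.67361
P_0 = D_1/(1+r)^1 + D_2/(1+r)^2 + D_3/(1+r)^3 + TV/(1+r)^3
    = 2569.32773 + 2933.97555 + 3350.37544 + 57467.45674 = 66321.13547

66321.14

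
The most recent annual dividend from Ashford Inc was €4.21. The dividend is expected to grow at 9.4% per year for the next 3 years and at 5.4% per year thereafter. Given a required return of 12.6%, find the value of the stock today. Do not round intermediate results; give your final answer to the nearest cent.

D_1 = 4.60574
D_2 = 5.03868
D_3 = 5.51232
Terminal value at year 3: TV = D_3×(1+g_2)/(r−g_2) = 5.80998/0.072 = 80.69417
P_0 = D_1/(1+r)^1 + D_2/(1+r)^2 + D_3/(1+r)^3 + TV/(1+r)^3
    = 4.09036 + 3.97411 + 3.86117 + 56.52323 = 68.44887

€68.45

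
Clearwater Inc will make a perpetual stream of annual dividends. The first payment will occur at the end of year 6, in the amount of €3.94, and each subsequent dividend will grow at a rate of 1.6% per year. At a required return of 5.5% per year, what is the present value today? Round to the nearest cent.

€77.30

Value at end of year 5: C₁ / (r − g) = €3.94 / (0.055 − 0.016) = €101.0256
Discount to today: PV = €101.0256 / (1 + 0.055)^5 = €101.0256 / 1.306960 = €77.30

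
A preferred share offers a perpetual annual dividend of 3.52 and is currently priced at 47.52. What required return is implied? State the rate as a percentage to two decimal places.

P = C/r ⇒ r = C/P = 3.52/47.52 = 0.074074

7.41%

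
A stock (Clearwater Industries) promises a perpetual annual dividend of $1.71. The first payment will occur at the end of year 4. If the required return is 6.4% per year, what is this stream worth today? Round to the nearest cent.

$22.18

Value at end of year 3: C / r = $1.71 / 0.064 = $26.7188
Discount to today: PV = $26.7188 / (1 + 0.064)^3 = $26.7188 / 1.204550 = $22.18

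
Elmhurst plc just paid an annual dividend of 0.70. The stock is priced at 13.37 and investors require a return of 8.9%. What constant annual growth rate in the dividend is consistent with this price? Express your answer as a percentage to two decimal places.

P = D₀(1+g)/(r−g) ⇒ P(r−g) = D₀(1+g) ⇒ g(P+D₀) = P·r − D₀
g = (P·r − D₀)/(P + D₀) = (13.37×0.089 − 0.70) / (13.37 + 0.70) = 0.034821

3.48%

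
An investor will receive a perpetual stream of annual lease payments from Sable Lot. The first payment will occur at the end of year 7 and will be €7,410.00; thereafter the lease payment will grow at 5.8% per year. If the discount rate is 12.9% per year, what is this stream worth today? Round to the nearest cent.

€50396.02

Value at end of year 6: C₁ / (r − g) = €7,410.00 / (0.129 − 0.058) = €104,366.1972
Discount to today: PV = €104,366.1972 / (1 + 0.129)^6 = €104,366.1972 / 2.070922 = €50,396.02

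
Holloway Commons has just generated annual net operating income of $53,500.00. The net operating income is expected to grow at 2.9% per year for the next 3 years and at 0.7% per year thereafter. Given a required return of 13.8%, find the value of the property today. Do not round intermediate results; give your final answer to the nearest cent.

D_1 = 55051.50000
D_2 = 56647.99350
D_3 = 58290.78531
Terminal value at year 3: TV = D_3×(1+g_2)/(r−g_2) = 58698.82081/0.131 = 448082.60159
P_0 = D_1/(1+r)^1 + D_2/(1+r)^2 + D_3/(1+r)^3 + TV/(1+r)^3
    = 48375.65905 + 43742.13810 + 39552.42540 + 304040.39986 = 435710.62242

$435710.62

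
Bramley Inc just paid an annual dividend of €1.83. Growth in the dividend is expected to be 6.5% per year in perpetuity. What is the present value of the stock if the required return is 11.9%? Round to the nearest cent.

€36.09

D₁ = D₀ × (1 + g) = €1.83 × 1.065 = €1.9490
Growing perpetuity: P = D₁ / (r − g) = €1.9490 / (0.119 − 0.065) = €36.09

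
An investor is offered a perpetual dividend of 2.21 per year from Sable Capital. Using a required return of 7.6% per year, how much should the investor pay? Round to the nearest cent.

Level perpetuity: PV = C / r = 2.21 / 0.076 = 29.08

29.08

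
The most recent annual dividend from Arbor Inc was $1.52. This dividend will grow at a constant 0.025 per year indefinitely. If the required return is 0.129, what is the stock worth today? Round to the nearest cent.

D₁ = D₀ × (1 + g) = $1.52 × 1.025 = $1.5580
Growing perpetuity: P = D₁ / (r − g) = $1.5580 / (0.129 − 0.025) = $14.98

$14.98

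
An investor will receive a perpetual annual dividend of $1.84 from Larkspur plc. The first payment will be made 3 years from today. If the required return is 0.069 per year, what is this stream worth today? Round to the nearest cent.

$23.34

Value at end of year 2: C / r = $1.84 / 0.069 = $26.6667
Discount to today: PV = $26.6667 / (1 + 0.069)^2 = $26.6667 / 1.142761 = $23.34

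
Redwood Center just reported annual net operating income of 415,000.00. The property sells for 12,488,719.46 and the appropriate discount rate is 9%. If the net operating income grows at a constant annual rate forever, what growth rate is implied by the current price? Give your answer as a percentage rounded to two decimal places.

5.49%

P = D₀(1+g)/(r−g) ⇒ P(r−g) = D₀(1+g) ⇒ g(P+D₀) = P·r − D₀
g = (P·r − D₀)/(P + D₀) = (12,488,719.46×0.09 − 415,000.00) / (12,488,719.46 + 415,000.00) = 0.054944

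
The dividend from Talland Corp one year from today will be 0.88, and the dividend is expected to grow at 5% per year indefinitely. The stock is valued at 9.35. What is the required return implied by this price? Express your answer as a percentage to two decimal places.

P = D₁/(r − g) ⇒ r = D₁/P + g = 0.8800/9.35 + 0.05 = 0.094118 + 0.05 = 0.144118

14.41%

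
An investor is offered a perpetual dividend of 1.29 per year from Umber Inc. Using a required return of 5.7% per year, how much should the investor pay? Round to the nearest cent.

Level perpetuity: PV = C / r = 1.29 / 0.057 = 22.63

22.63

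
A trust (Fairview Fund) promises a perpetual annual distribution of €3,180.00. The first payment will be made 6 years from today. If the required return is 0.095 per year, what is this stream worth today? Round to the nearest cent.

€21263.41

Value at end of year 5: C / r = €3,180.00 / 0.095 = €33,473.6842
Discount to today: PV = €33,473.6842 / (1 + 0.095)^5 = €33,473.6842 / 1.574239 = €21,263.41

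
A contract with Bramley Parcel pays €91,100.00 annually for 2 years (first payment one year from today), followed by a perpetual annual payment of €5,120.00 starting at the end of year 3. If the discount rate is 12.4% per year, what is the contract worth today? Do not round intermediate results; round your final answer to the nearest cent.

€185840.73

PV of 2-year annuity: €91,100.00 × [1 − (1+0.124)^−2] / 0.124 = 153158.20468
Perpetuity value at year 2: €5,120.00 / 0.124 = 41290.32258
PV of perpetuity: 41290.32258 / (1+0.124)^2 = 32682.52886
Total PV = 153158.20468 + 32682.52886 = 185840.73354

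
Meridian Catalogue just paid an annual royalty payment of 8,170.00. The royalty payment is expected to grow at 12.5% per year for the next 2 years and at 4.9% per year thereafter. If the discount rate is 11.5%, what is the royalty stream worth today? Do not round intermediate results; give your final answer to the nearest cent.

D_1 = 9191.25000
D_2 = 10340.15625
Terminal value at year 2: TV = D_2×(1+g_2)/(r−g_2) = 10846.82391/0.066 = 164345.81676
P_0 = D_1/(1+r)^1 + D_2/(1+r)^2 + TV/(1+r)^2
    = 8243.27354 + 8317.20425 + 132193.14023 = 148753.61802

148753.62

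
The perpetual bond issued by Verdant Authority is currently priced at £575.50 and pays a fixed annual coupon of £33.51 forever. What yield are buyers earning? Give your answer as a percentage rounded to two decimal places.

P = C/r ⇒ r = C/P = £33.51/£575.50 = 0.058228

5.82%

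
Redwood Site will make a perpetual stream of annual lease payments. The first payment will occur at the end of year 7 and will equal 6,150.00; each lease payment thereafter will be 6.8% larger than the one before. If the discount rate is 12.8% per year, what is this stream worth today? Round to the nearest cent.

Value at end of year 6: C₁ / (r − g) = 6,150.00 / (0.128 − 0.068) = 102,500.0000
Discount to today: PV = 102,500.0000 / (1 + 0.128)^6 = 102,500.0000 / 2.059940 = 49,758.73

49758.73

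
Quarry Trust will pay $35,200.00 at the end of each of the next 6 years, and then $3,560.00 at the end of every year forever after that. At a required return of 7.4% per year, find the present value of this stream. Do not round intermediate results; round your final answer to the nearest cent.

$197076.99

PV of 6-year annuity: $35,200.00 × [1 − (1+0.074)^−6] / 0.074 = 165730.23262
Perpetuity value at year 6: $3,560.00 / 0.074 = 48108.10811
PV of perpetuity: 48108.10811 / (1+0.074)^6 = 31346.75504
Total PV = 165730.23262 + 31346.75504 = 197076.98765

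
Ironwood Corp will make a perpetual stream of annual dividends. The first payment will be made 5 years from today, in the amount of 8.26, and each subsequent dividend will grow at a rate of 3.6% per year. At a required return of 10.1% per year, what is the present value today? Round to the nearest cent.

86.48

Value at end of year 4: C₁ / (r − g) = 8.26 / (0.101 − 0.036) = 127.0769
Discount to today: PV = 127.0769 / (1 + 0.101)^4 = 127.0769 / 1.469431 = 86.48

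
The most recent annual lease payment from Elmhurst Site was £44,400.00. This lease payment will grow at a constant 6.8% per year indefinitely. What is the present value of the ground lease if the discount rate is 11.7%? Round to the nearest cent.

D₁ = D₀ × (1 + g) = £44,400.00 × 1.068 = £47,419.2000
Growing perpetuity: P = D₁ / (r − g) = £47,419.2000 / (0.117 − 0.068) = £967,738.78

£967738.78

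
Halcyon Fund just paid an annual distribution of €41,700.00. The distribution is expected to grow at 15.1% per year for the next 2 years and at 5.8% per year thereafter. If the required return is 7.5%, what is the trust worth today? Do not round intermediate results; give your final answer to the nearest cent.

D_1 = 47996.70000
D_2 = 55244.20170
Terminal value at year 2: TV = D_2×(1+g_2)/(r−g_2) = 58448.36540/0.017 = 3438139.14109
P_0 = D_1/(1+r)^1 + D_2/(1+r)^2 + TV/(1+r)^2
    = 44648.09302 + 47804.60937 + 2975133.92415 = 3067586.62654

€3067586.63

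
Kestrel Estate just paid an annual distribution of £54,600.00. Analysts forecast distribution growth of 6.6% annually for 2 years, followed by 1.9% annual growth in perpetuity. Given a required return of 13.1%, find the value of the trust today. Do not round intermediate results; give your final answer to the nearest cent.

£541270.69

D_1 = 58203.60000
D_2 = 62045.03760
Terminal value at year 2: TV = D_2×(1+g_2)/(r−g_2) = 63223.89331/0.112 = 564499.04745
P_0 = D_1/(1+r)^1 + D_2/(1+r)^2 + TV/(1+r)^2
    = 51462.06897 + 48504.47880 + 441304.14189 = 541270.68966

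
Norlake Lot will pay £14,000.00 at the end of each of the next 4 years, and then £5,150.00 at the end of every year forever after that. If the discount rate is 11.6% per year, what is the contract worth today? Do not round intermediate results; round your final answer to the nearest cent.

PV of 4-year annuity: £14,000.00 × [1 − (1+0.116)^−4] / 0.116 = 42883.62307
Perpetuity value at year 4: £5,150.00 / 0.116 = 44396.55172
PV of perpetuity: 44396.55172 / (1+0.116)^4 = 28621.50467
Total PV = 42883.62307 + 28621.50467 = 71505.12773

£71505.13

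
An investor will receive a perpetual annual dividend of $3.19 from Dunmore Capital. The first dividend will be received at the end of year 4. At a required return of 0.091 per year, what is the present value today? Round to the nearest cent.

Value at end of year 3: C / r = $3.19 / 0.091 = $35.0549
Discount to today: PV = $35.0549 / (1 + 0.091)^3 = $35.0549 / 1.298597 = $26.99

$26.99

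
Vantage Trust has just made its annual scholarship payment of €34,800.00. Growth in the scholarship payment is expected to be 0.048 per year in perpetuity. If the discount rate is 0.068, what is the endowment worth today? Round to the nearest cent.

D₁ = D₀ × (1 + g) = €34,800.00 × 1.048 = €36,470.4000
Growing perpetuity: P = D₁ / (r − g) = €36,470.4000 / (0.068 − 0.048) = €1,823,520.00

€1823520.00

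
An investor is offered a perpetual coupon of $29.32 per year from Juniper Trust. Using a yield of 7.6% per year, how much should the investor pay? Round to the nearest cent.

$385.79

Level perpetuity: PV = C / r = $29.32 / 0.076 = $385.79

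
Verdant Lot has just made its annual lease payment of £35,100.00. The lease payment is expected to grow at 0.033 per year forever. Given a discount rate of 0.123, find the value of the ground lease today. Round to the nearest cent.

D₁ = D₀ × (1 + g) = £35,100.00 × 1.033 = £36,258.3000
Growing perpetuity: P = D₁ / (r − g) = £36,258.3000 / (0.123 − 0.033) = £402,870.00

£402870.00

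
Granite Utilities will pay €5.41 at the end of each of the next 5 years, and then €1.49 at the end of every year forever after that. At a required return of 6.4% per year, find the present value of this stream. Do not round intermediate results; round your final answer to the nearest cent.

€39.62

PV of 5-year annuity: €5.41 × [1 − (1+0.064)^−5] / 0.064 = 22.54303
Perpetuity value at year 5: €1.49 / 0.064 = 23.28125
PV of perpetuity: 23.28125 / (1+0.064)^5 = 17.07254
Total PV = 22.54303 + 17.07254 = 39.61557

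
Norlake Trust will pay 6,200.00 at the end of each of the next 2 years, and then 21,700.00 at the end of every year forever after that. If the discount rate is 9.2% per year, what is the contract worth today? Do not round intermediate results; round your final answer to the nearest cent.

208677.13

PV of 2-year annuity: 6,200.00 × [1 − (1+0.092)^−2] / 0.092 = 10876.97406
Perpetuity value at year 2: 21,700.00 / 0.092 = 235869.56522
PV of perpetuity: 235869.56522 / (1+0.092)^2 = 197800.15599
Total PV = 10876.97406 + 197800.15599 = 208677.13006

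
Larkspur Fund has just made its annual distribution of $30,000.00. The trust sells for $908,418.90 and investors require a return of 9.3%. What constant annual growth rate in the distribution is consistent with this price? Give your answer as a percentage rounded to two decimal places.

5.81%

P = D₀(1+g)/(r−g) ⇒ P(r−g) = D₀(1+g) ⇒ g(P+D₀) = P·r − D₀
g = (P·r − D₀)/(P + D₀) = ($908,418.90×0.093 − $30,000.00) / ($908,418.90 + $30,000.00) = 0.058058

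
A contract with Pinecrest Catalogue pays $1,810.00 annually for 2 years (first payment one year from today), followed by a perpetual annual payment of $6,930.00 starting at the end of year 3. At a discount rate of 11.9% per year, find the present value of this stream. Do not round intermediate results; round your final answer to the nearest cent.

PV of 2-year annuity: $1,810.00 × [1 − (1+0.119)^−2] / 0.119 = 3063.01666
Perpetuity value at year 2: $6,930.00 / 0.119 = 58235.29412
PV of perpetuity: 58235.29412 / (1+0.119)^2 = 46507.83255
Total PV = 3063.01666 + 46507.83255 = 49570.84921

$49570.85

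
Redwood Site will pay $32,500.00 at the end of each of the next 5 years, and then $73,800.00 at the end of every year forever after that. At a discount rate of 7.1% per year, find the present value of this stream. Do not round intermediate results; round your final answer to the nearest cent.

PV of 5-year annuity: $32,500.00 × [1 − (1+0.071)^−5] / 0.071 = 132900.37815
Perpetuity value at year 5: $73,800.00 / 0.071 = 1039436.61972
PV of perpetuity: 1039436.61972 / (1+0.071)^5 = 737650.53026
Total PV = 132900.37815 + 737650.53026 = 870550.90841

$870550.91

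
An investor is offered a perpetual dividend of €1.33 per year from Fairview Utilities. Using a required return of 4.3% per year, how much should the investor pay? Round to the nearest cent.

Level perpetuity: PV = C / r = €1.33 / 0.043 = €30.93

€30.93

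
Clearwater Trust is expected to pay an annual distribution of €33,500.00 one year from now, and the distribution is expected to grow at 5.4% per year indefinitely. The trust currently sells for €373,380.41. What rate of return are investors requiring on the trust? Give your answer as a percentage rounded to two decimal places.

P = D₁/(r − g) ⇒ r = D₁/P + g = €33,500.0000/€373,380.41 + 0.054 = 0.089721 + 0.054 = 0.143721

14.37%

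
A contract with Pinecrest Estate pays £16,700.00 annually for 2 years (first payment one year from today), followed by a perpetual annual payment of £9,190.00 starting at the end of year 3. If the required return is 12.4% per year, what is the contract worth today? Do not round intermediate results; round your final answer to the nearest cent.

PV of 2-year annuity: £16,700.00 × [1 − (1+0.124)^−2] / 0.124 = 28076.20218
Perpetuity value at year 2: £9,190.00 / 0.124 = 74112.90323
PV of perpetuity: 74112.90323 / (1+0.124)^2 = 58662.58598
Total PV = 28076.20218 + 58662.58598 = 86738.78816

£86738.79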